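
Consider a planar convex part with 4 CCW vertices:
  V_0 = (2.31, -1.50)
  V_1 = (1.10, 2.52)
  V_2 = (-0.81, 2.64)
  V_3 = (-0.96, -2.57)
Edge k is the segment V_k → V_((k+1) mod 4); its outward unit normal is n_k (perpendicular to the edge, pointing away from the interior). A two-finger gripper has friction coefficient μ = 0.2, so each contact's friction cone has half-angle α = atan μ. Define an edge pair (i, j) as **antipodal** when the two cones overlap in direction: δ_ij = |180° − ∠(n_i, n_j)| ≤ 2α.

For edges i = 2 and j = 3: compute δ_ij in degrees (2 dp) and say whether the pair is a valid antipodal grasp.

δ = 70.23°, invalid

α = atan 0.2 = 11.31°;  2α = 22.62°
edge 2: e_2 = (-0.15, -5.21);  n_2 = (-0.9996, +0.0288)
edge 3: e_3 = (+3.27, +1.07);  n_3 = (+0.3110, -0.9504)
∠(n_2, n_3) = 109.77°
δ = |180° − 109.77°| = 70.23°
70.23° > 2α = 22.62°  →  invalid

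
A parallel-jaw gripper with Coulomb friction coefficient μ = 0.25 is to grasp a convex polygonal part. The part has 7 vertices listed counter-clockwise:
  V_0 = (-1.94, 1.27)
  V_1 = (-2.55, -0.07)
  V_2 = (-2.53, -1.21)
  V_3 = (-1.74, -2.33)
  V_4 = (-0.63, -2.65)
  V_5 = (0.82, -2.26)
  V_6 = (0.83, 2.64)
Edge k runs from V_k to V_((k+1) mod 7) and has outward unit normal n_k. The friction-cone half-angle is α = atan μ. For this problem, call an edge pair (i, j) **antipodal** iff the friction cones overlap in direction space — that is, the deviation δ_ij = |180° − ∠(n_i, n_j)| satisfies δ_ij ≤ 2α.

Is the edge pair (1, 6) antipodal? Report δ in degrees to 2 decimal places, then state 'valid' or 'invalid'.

α = atan 0.25 = 14.04°;  2α = 28.07°
edge 1: e_1 = (+0.02, -1.14);  n_1 = (-0.9998, -0.0175)
edge 6: e_6 = (-2.77, -1.37);  n_6 = (-0.4433, +0.8964)
∠(n_1, n_6) = 64.69°
δ = |180° − 64.69°| = 115.31°
115.31° > 2α = 28.07°  →  invalid

δ = 115.31°, invalid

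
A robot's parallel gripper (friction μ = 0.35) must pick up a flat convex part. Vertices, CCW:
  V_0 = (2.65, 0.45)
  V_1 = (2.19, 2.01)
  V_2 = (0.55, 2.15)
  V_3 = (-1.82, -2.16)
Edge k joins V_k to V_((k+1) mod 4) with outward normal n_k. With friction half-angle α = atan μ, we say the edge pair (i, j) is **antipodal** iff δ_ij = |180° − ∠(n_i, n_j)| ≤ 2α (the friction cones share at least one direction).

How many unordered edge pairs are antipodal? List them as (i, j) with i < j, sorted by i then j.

count = 2; pairs: (1,3), (2,3)

α = atan 0.35 = 19.29°;  2α = 38.58°
n_0 = (+0.9592, +0.2828)
n_1 = (+0.0851, +0.9964)
n_2 = (-0.8763, +0.4818)
n_3 = (+0.5042, -0.8636)
  (0,1): δ = 111.31°  ·
  (0,2): δ = 45.23°  ·
  (0,3): δ = 103.85°  ·
  (1,2): δ = 113.93°  ·
  (1,3): δ = 35.16°  ✓
  (2,3): δ = 30.91°  ✓
antipodal pairs: 2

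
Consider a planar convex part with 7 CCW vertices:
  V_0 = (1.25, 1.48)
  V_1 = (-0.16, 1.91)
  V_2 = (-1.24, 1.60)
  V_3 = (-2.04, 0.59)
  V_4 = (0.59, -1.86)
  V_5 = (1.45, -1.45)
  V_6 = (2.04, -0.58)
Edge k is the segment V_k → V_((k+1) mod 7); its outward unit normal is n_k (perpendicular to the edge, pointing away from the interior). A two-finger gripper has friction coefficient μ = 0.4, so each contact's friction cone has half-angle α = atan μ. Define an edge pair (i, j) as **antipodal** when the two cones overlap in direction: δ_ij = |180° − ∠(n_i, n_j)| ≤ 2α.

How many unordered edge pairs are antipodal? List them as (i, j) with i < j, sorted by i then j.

α = atan 0.4 = 21.80°;  2α = 43.60°
n_0 = (+0.2917, +0.9565)
n_1 = (-0.2759, +0.9612)
n_2 = (-0.7839, +0.6209)
n_3 = (-0.6816, -0.7317)
n_4 = (+0.4303, -0.9027)
n_5 = (+0.8276, -0.5613)
n_6 = (+0.9337, +0.3581)
  (0,1): δ = 147.02°  ·
  (0,2): δ = 111.42°  ·
  (0,3): δ = 26.01°  ✓
  (0,4): δ = 42.45°  ✓
  (0,5): δ = 72.82°  ·
  (0,6): δ = 127.94°  ·
  (1,2): δ = 144.40°  ·
  (1,3): δ = 58.99°  ·
  (1,4): δ = 9.47°  ✓
  (1,5): δ = 39.84°  ✓
  (1,6): δ = 94.97°  ·
  (2,3): δ = 94.59°  ·
  (2,4): δ = 26.13°  ✓
  (2,5): δ = 4.24°  ✓
  (2,6): δ = 59.36°  ·
  (3,4): δ = 111.54°  ·
  (3,5): δ = 81.17°  ·
  (3,6): δ = 26.05°  ✓
  (4,5): δ = 149.63°  ·
  (4,6): δ = 94.51°  ·
  (5,6): δ = 124.87°  ·
antipodal pairs: 7

count = 7; pairs: (0,3), (0,4), (1,4), (1,5), (2,4), (2,5), (3,6)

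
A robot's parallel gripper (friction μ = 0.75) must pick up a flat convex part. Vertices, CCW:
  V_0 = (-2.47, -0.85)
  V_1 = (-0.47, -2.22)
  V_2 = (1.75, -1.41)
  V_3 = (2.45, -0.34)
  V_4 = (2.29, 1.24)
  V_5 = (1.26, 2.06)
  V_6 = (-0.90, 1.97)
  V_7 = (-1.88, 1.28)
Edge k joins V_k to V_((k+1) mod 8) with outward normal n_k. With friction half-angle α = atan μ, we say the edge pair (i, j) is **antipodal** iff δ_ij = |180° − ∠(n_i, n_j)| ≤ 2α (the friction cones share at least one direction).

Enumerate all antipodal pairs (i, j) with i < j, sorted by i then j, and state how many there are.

α = atan 0.75 = 36.87°;  2α = 73.74°
n_0 = (-0.5651, -0.8250)
n_1 = (+0.3428, -0.9394)
n_2 = (+0.8368, -0.5475)
n_3 = (+0.9949, +0.1008)
n_4 = (+0.6228, +0.7823)
n_5 = (-0.0416, +0.9991)
n_6 = (-0.5757, +0.8177)
n_7 = (-0.9637, +0.2669)
  (0,1): δ = 125.54°  ·
  (0,2): δ = 88.78°  ·
  (0,3): δ = 49.81°  ✓
  (0,4): δ = 4.11°  ✓
  (0,5): δ = 36.80°  ✓
  (0,6): δ = 69.56°  ✓
  (0,7): δ = 108.93°  ·
  (1,2): δ = 143.24°  ·
  (1,3): δ = 104.26°  ·
  (1,4): δ = 58.57°  ✓
  (1,5): δ = 17.66°  ✓
  (1,6): δ = 15.10°  ✓
  (1,7): δ = 54.47°  ✓
  (2,3): δ = 141.02°  ·
  (2,4): δ = 95.33°  ·
  (2,5): δ = 54.42°  ✓
  (2,6): δ = 21.66°  ✓
  (2,7): δ = 17.71°  ✓
  (3,4): δ = 134.31°  ·
  (3,5): δ = 93.40°  ·
  (3,6): δ = 60.63°  ✓
  (3,7): δ = 21.26°  ✓
  (4,5): δ = 139.09°  ·
  (4,6): δ = 106.33°  ·
  (4,7): δ = 66.96°  ✓
  (5,6): δ = 147.24°  ·
  (5,7): δ = 107.87°  ·
  (6,7): δ = 140.63°  ·
antipodal pairs: 14

count = 14; pairs: (0,3), (0,4), (0,5), (0,6), (1,4), (1,5), (1,6), (1,7), (2,5), (2,6), (2,7), (3,6), (3,7), (4,7)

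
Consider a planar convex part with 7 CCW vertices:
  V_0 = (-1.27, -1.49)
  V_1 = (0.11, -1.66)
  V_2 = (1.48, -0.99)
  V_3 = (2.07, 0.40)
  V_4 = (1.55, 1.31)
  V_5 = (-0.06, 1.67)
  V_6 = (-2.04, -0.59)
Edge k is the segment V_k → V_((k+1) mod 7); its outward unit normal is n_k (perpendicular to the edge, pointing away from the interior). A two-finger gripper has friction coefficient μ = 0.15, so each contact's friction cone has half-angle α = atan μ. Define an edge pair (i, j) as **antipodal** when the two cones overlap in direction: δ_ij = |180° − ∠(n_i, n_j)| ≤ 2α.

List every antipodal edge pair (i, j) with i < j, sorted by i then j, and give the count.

α = atan 0.15 = 8.53°;  2α = 17.06°
n_0 = (-0.1223, -0.9925)
n_1 = (+0.4393, -0.8983)
n_2 = (+0.9205, -0.3907)
n_3 = (+0.8682, +0.4961)
n_4 = (+0.2182, +0.9759)
n_5 = (-0.7522, +0.6590)
n_6 = (-0.7599, -0.6501)
  (0,1): δ = 146.92°  ·
  (0,2): δ = 105.98°  ·
  (0,3): δ = 53.23°  ·
  (0,4): δ = 5.58°  ✓
  (0,5): δ = 55.80°  ·
  (0,6): δ = 137.57°  ·
  (1,2): δ = 139.06°  ·
  (1,3): δ = 86.32°  ·
  (1,4): δ = 38.67°  ·
  (1,5): δ = 22.72°  ·
  (1,6): δ = 104.49°  ·
  (2,3): δ = 127.26°  ·
  (2,4): δ = 79.60°  ·
  (2,5): δ = 18.22°  ·
  (2,6): δ = 63.55°  ·
  (3,4): δ = 132.35°  ·
  (3,5): δ = 70.97°  ·
  (3,6): δ = 10.80°  ✓
  (4,5): δ = 118.62°  ·
  (4,6): δ = 36.85°  ·
  (5,6): δ = 98.23°  ·
antipodal pairs: 2

count = 2; pairs: (0,4), (3,6)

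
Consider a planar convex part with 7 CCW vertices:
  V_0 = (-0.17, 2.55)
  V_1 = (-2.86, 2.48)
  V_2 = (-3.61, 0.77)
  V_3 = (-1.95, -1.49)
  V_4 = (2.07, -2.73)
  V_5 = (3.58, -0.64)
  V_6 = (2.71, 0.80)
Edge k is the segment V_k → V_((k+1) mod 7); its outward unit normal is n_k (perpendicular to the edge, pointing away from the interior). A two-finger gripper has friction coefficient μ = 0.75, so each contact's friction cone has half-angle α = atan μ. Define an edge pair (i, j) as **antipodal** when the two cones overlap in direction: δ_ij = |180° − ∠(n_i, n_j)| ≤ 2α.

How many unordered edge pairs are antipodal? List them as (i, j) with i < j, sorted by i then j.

α = atan 0.75 = 36.87°;  2α = 73.74°
n_0 = (-0.0260, +0.9997)
n_1 = (-0.9158, +0.4017)
n_2 = (-0.8060, -0.5920)
n_3 = (-0.2948, -0.9556)
n_4 = (+0.8106, -0.5856)
n_5 = (+0.8559, +0.5171)
n_6 = (+0.5193, +0.8546)
  (0,1): δ = 115.17°  ·
  (0,2): δ = 55.19°  ✓
  (0,3): δ = 18.63°  ✓
  (0,4): δ = 52.66°  ✓
  (0,5): δ = 119.65°  ·
  (0,6): δ = 147.22°  ·
  (1,2): δ = 120.02°  ·
  (1,3): δ = 83.46°  ·
  (1,4): δ = 12.17°  ✓
  (1,5): δ = 54.82°  ✓
  (1,6): δ = 82.40°  ·
  (2,3): δ = 143.44°  ·
  (2,4): δ = 72.15°  ✓
  (2,5): δ = 5.16°  ✓
  (2,6): δ = 22.42°  ✓
  (3,4): δ = 108.70°  ·
  (3,5): δ = 41.72°  ✓
  (3,6): δ = 14.14°  ✓
  (4,5): δ = 113.01°  ·
  (4,6): δ = 85.44°  ·
  (5,6): δ = 152.42°  ·
antipodal pairs: 10

count = 10; pairs: (0,2), (0,3), (0,4), (1,4), (1,5), (2,4), (2,5), (2,6), (3,5), (3,6)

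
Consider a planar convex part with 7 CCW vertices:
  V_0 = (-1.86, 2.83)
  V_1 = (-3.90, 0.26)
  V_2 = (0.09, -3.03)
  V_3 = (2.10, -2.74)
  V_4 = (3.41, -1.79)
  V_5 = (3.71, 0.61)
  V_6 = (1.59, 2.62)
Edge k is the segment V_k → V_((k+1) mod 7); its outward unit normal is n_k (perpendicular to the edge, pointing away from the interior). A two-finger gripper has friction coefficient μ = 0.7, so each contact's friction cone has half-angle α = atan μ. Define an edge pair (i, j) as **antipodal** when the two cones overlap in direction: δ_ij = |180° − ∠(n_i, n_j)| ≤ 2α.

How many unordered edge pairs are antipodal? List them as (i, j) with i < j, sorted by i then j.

α = atan 0.7 = 34.99°;  2α = 69.98°
n_0 = (-0.7832, +0.6217)
n_1 = (-0.6362, -0.7715)
n_2 = (+0.1428, -0.9898)
n_3 = (+0.5871, -0.8095)
n_4 = (+0.9923, -0.1240)
n_5 = (+0.6880, +0.7257)
n_6 = (+0.0608, +0.9982)
  (0,1): δ = 91.07°  ·
  (0,2): δ = 43.35°  ✓
  (0,3): δ = 15.61°  ✓
  (0,4): δ = 31.32°  ✓
  (0,5): δ = 84.97°  ·
  (0,6): δ = 124.96°  ·
  (1,2): δ = 132.28°  ·
  (1,3): δ = 104.54°  ·
  (1,4): δ = 57.62°  ✓
  (1,5): δ = 3.97°  ✓
  (1,6): δ = 36.02°  ✓
  (2,3): δ = 152.26°  ·
  (2,4): δ = 105.33°  ·
  (2,5): δ = 51.68°  ✓
  (2,6): δ = 11.69°  ✓
  (3,4): δ = 133.07°  ·
  (3,5): δ = 79.42°  ·
  (3,6): δ = 39.43°  ✓
  (4,5): δ = 126.35°  ·
  (4,6): δ = 86.36°  ·
  (5,6): δ = 140.01°  ·
antipodal pairs: 9

count = 9; pairs: (0,2), (0,3), (0,4), (1,4), (1,5), (1,6), (2,5), (2,6), (3,6)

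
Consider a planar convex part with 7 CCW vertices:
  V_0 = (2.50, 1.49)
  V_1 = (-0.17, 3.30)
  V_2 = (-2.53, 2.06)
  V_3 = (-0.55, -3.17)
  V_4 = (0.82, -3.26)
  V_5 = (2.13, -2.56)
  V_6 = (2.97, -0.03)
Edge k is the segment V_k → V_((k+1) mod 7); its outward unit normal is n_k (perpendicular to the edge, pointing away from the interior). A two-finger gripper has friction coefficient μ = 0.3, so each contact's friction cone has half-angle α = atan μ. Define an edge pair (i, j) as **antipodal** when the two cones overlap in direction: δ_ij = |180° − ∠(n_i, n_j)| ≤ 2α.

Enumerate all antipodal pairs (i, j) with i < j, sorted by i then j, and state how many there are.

count = 4; pairs: (0,3), (1,3), (1,4), (2,6)

α = atan 0.3 = 16.70°;  2α = 33.40°
n_0 = (+0.5611, +0.8277)
n_1 = (-0.4651, +0.8852)
n_2 = (-0.9352, -0.3541)
n_3 = (-0.0656, -0.9978)
n_4 = (+0.4713, -0.8820)
n_5 = (+0.9491, -0.3151)
n_6 = (+0.9554, +0.2954)
  (0,1): δ = 118.15°  ·
  (0,2): δ = 35.13°  ·
  (0,3): δ = 30.37°  ✓
  (0,4): δ = 62.25°  ·
  (0,5): δ = 105.77°  ·
  (0,6): δ = 141.32°  ·
  (1,2): δ = 96.98°  ·
  (1,3): δ = 31.48°  ✓
  (1,4): δ = 0.40°  ✓
  (1,5): δ = 43.91°  ·
  (1,6): δ = 79.46°  ·
  (2,3): δ = 114.49°  ·
  (2,4): δ = 82.62°  ·
  (2,5): δ = 39.10°  ·
  (2,6): δ = 3.55°  ✓
  (3,4): δ = 148.12°  ·
  (3,5): δ = 104.61°  ·
  (3,6): δ = 69.06°  ·
  (4,5): δ = 136.48°  ·
  (4,6): δ = 100.94°  ·
  (5,6): δ = 144.45°  ·
antipodal pairs: 4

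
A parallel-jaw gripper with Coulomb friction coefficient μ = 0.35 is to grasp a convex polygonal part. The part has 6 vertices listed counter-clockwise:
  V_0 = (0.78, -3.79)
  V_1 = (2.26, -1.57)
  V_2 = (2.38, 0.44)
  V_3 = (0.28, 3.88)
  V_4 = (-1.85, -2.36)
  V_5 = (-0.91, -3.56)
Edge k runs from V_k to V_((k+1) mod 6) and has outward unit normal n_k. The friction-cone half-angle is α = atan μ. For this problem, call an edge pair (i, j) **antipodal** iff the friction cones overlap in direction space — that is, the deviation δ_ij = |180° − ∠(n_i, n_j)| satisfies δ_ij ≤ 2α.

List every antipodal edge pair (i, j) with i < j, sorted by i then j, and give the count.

count = 3; pairs: (0,3), (1,3), (2,4)

α = atan 0.35 = 19.29°;  2α = 38.58°
n_0 = (+0.8321, -0.5547)
n_1 = (+0.9982, -0.0596)
n_2 = (+0.8535, +0.5210)
n_3 = (-0.9464, +0.3230)
n_4 = (-0.7872, -0.6167)
n_5 = (-0.1349, -0.9909)
  (0,1): δ = 149.73°  ·
  (0,2): δ = 114.91°  ·
  (0,3): δ = 14.84°  ✓
  (0,4): δ = 71.76°  ·
  (0,5): δ = 115.94°  ·
  (1,2): δ = 145.18°  ·
  (1,3): δ = 15.43°  ✓
  (1,4): δ = 41.49°  ·
  (1,5): δ = 85.67°  ·
  (2,3): δ = 50.25°  ·
  (2,4): δ = 6.67°  ✓
  (2,5): δ = 50.85°  ·
  (3,4): δ = 123.08°  ·
  (3,5): δ = 78.90°  ·
  (4,5): δ = 135.82°  ·
antipodal pairs: 3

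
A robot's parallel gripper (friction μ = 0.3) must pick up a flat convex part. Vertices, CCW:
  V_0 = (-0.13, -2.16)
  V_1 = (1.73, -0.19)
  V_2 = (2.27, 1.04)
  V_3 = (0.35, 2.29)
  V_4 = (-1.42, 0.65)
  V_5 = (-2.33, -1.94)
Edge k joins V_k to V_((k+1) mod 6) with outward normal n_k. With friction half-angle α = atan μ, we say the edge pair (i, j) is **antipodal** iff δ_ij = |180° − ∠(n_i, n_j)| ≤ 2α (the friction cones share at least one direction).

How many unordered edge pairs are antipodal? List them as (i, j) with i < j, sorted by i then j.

α = atan 0.3 = 16.70°;  2α = 33.40°
n_0 = (+0.7271, -0.6865)
n_1 = (+0.9156, -0.4020)
n_2 = (+0.5456, +0.8380)
n_3 = (-0.6797, +0.7335)
n_4 = (-0.9435, +0.3315)
n_5 = (-0.0995, -0.9950)
  (0,1): δ = 160.35°  ·
  (0,2): δ = 79.71°  ·
  (0,3): δ = 3.83°  ✓
  (0,4): δ = 24.00°  ✓
  (0,5): δ = 127.64°  ·
  (1,2): δ = 99.36°  ·
  (1,3): δ = 23.48°  ✓
  (1,4): δ = 4.34°  ✓
  (1,5): δ = 107.99°  ·
  (2,3): δ = 104.12°  ·
  (2,4): δ = 76.29°  ·
  (2,5): δ = 27.36°  ✓
  (3,4): δ = 152.18°  ·
  (3,5): δ = 48.53°  ·
  (4,5): δ = 76.35°  ·
antipodal pairs: 5

count = 5; pairs: (0,3), (0,4), (1,3), (1,4), (2,5)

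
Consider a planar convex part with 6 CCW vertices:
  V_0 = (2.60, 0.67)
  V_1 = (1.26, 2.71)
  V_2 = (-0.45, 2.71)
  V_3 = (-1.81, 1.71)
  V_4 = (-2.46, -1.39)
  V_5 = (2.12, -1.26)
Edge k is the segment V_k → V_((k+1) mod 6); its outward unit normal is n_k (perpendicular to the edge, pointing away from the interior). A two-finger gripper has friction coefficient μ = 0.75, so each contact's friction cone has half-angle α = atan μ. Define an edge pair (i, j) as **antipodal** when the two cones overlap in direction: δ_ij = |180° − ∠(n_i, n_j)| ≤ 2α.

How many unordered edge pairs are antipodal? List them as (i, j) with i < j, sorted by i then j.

count = 6; pairs: (0,3), (0,4), (1,4), (2,4), (2,5), (3,5)

α = atan 0.75 = 36.87°;  2α = 73.74°
n_0 = (+0.8358, +0.5490)
n_1 = (+0.0000, +1.0000)
n_2 = (-0.5924, +0.8057)
n_3 = (-0.9787, +0.2052)
n_4 = (+0.0284, -0.9996)
n_5 = (+0.9704, -0.2414)
  (0,1): δ = 123.30°  ·
  (0,2): δ = 86.97°  ·
  (0,3): δ = 45.14°  ✓
  (0,4): δ = 58.33°  ✓
  (0,5): δ = 132.73°  ·
  (1,2): δ = 143.67°  ·
  (1,3): δ = 101.84°  ·
  (1,4): δ = 1.63°  ✓
  (1,5): δ = 76.03°  ·
  (2,3): δ = 138.17°  ·
  (2,4): δ = 34.70°  ✓
  (2,5): δ = 39.71°  ✓
  (3,4): δ = 76.53°  ·
  (3,5): δ = 2.12°  ✓
  (4,5): δ = 105.59°  ·
antipodal pairs: 6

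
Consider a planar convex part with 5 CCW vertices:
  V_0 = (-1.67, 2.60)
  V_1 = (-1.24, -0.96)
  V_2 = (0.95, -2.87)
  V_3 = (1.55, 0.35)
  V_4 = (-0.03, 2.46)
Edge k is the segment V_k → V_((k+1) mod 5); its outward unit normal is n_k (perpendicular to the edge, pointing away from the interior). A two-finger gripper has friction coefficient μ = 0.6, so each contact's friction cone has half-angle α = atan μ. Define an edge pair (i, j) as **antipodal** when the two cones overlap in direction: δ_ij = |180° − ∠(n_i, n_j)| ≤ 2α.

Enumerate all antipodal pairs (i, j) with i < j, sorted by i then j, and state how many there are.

count = 5; pairs: (0,2), (0,3), (1,2), (1,3), (1,4)

α = atan 0.6 = 30.96°;  2α = 61.93°
n_0 = (-0.9928, -0.1199)
n_1 = (-0.6573, -0.7536)
n_2 = (+0.9831, -0.1832)
n_3 = (+0.8005, +0.5994)
n_4 = (+0.0851, +0.9964)
  (0,1): δ = 137.98°  ·
  (0,2): δ = 17.44°  ✓
  (0,3): δ = 29.94°  ✓
  (0,4): δ = 78.23°  ·
  (1,2): δ = 59.46°  ✓
  (1,3): δ = 12.08°  ✓
  (1,4): δ = 36.21°  ✓
  (2,3): δ = 132.62°  ·
  (2,4): δ = 84.32°  ·
  (3,4): δ = 131.71°  ·
antipodal pairs: 5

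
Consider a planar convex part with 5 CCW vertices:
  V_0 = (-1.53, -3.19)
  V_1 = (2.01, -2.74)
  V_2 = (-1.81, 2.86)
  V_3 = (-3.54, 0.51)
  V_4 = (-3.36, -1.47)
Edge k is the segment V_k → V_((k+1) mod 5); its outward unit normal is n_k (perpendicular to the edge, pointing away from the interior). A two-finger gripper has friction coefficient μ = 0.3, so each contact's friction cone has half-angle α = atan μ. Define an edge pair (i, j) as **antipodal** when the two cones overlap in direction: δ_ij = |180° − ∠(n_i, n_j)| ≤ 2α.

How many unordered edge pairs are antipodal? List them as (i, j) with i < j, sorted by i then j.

α = atan 0.3 = 16.70°;  2α = 33.40°
n_0 = (+0.1261, -0.9920)
n_1 = (+0.8261, +0.5635)
n_2 = (-0.8053, +0.5928)
n_3 = (-0.9959, -0.0905)
n_4 = (-0.6849, -0.7287)
  (0,1): δ = 62.94°  ·
  (0,2): δ = 46.40°  ·
  (0,3): δ = 87.95°  ·
  (0,4): δ = 129.53°  ·
  (1,2): δ = 70.66°  ·
  (1,3): δ = 29.11°  ✓
  (1,4): δ = 12.48°  ✓
  (2,3): δ = 138.45°  ·
  (2,4): δ = 96.87°  ·
  (3,4): δ = 138.42°  ·
antipodal pairs: 2

count = 2; pairs: (1,3), (1,4)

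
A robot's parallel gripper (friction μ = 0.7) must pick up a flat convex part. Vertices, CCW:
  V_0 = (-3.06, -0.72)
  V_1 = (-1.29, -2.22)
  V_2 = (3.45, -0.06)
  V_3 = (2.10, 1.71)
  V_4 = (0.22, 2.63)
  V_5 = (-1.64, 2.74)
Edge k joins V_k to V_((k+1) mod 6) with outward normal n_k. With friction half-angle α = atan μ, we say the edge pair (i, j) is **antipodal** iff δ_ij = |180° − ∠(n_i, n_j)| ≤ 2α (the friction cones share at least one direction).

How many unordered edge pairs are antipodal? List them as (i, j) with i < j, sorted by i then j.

α = atan 0.7 = 34.99°;  2α = 69.98°
n_0 = (-0.6465, -0.7629)
n_1 = (+0.4147, -0.9100)
n_2 = (+0.7951, +0.6064)
n_3 = (+0.4396, +0.8982)
n_4 = (+0.0590, +0.9983)
n_5 = (-0.9251, +0.3797)
  (0,1): δ = 115.22°  ·
  (0,2): δ = 12.39°  ✓
  (0,3): δ = 14.20°  ✓
  (0,4): δ = 36.90°  ✓
  (0,5): δ = 107.97°  ·
  (1,2): δ = 77.17°  ·
  (1,3): δ = 50.57°  ✓
  (1,4): δ = 27.88°  ✓
  (1,5): δ = 43.19°  ✓
  (2,3): δ = 153.41°  ·
  (2,4): δ = 130.72°  ·
  (2,5): δ = 59.65°  ✓
  (3,4): δ = 157.31°  ·
  (3,5): δ = 86.24°  ·
  (4,5): δ = 108.93°  ·
antipodal pairs: 7

count = 7; pairs: (0,2), (0,3), (0,4), (1,3), (1,4), (1,5), (2,5)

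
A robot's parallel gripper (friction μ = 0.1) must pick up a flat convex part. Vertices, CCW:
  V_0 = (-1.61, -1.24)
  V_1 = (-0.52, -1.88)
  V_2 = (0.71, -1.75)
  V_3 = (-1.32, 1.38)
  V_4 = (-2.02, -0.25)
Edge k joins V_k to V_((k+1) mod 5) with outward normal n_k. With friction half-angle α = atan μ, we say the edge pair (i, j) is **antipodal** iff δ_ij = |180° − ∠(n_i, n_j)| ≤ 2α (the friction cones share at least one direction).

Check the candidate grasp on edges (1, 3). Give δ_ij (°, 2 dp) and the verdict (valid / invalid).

α = atan 0.1 = 5.71°;  2α = 11.42°
edge 1: e_1 = (+1.23, +0.13);  n_1 = (+0.1051, -0.9945)
edge 3: e_3 = (-0.70, -1.63);  n_3 = (-0.9189, +0.3946)
∠(n_1, n_3) = 119.27°
δ = |180° − 119.27°| = 60.73°
60.73° > 2α = 11.42°  →  invalid

δ = 60.73°, invalid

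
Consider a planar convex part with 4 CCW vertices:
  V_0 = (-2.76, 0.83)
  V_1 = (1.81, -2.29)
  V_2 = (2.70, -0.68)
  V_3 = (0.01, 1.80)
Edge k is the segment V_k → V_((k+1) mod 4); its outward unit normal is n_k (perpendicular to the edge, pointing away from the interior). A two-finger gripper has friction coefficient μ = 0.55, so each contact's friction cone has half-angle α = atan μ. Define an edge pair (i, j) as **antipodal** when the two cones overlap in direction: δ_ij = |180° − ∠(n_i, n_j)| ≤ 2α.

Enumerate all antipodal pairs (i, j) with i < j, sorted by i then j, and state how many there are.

count = 3; pairs: (0,2), (0,3), (1,3)

α = atan 0.55 = 28.81°;  2α = 57.62°
n_0 = (-0.5638, -0.8259)
n_1 = (+0.8752, -0.4838)
n_2 = (+0.6778, +0.7352)
n_3 = (-0.3305, +0.9438)
  (0,1): δ = 84.61°  ·
  (0,2): δ = 8.35°  ✓
  (0,3): δ = 53.62°  ✓
  (1,2): δ = 103.74°  ·
  (1,3): δ = 41.77°  ✓
  (2,3): δ = 118.03°  ·
antipodal pairs: 3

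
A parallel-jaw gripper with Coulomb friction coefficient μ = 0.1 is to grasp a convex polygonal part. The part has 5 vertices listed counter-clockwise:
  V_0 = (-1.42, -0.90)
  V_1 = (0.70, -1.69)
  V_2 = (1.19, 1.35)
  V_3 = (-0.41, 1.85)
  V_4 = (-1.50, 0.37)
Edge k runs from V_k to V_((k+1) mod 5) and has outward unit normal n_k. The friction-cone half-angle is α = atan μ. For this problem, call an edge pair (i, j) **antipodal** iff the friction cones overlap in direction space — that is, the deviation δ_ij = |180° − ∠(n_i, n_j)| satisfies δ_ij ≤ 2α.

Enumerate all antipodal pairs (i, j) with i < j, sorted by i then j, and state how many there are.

count = 1; pairs: (0,2)

α = atan 0.1 = 5.71°;  2α = 11.42°
n_0 = (-0.3492, -0.9371)
n_1 = (+0.9873, -0.1591)
n_2 = (+0.2983, +0.9545)
n_3 = (-0.8052, +0.5930)
n_4 = (-0.9980, -0.0629)
  (0,1): δ = 78.72°  ·
  (0,2): δ = 3.08°  ✓
  (0,3): δ = 74.07°  ·
  (0,4): δ = 114.04°  ·
  (1,2): δ = 98.20°  ·
  (1,3): δ = 27.21°  ·
  (1,4): δ = 12.76°  ·
  (2,3): δ = 109.02°  ·
  (2,4): δ = 69.04°  ·
  (3,4): δ = 140.02°  ·
antipodal pairs: 1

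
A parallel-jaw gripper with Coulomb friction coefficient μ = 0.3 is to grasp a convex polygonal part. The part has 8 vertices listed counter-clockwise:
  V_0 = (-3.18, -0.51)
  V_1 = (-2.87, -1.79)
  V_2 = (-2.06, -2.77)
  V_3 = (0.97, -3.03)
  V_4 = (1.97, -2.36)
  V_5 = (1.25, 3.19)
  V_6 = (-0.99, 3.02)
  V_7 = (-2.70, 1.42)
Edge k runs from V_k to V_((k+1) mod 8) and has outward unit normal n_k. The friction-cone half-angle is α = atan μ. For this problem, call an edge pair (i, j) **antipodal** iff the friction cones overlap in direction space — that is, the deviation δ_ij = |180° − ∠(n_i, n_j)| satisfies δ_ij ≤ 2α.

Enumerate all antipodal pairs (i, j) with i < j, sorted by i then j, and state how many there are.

count = 6; pairs: (0,4), (1,4), (2,5), (3,5), (3,6), (4,7)

α = atan 0.3 = 16.70°;  2α = 33.40°
n_0 = (-0.9719, -0.2354)
n_1 = (-0.7708, -0.6371)
n_2 = (-0.0855, -0.9963)
n_3 = (+0.5566, -0.8308)
n_4 = (+0.9917, +0.1287)
n_5 = (-0.0757, +0.9971)
n_6 = (-0.6832, +0.7302)
n_7 = (-0.9704, +0.2414)
  (0,1): δ = 154.04°  ·
  (0,2): δ = 108.52°  ·
  (0,3): δ = 69.79°  ·
  (0,4): δ = 6.22°  ✓
  (0,5): δ = 80.73°  ·
  (0,6): δ = 119.48°  ·
  (0,7): δ = 152.42°  ·
  (1,2): δ = 134.48°  ·
  (1,3): δ = 95.75°  ·
  (1,4): δ = 32.18°  ✓
  (1,5): δ = 54.77°  ·
  (1,6): δ = 93.52°  ·
  (1,7): δ = 126.46°  ·
  (2,3): δ = 141.27°  ·
  (2,4): δ = 77.70°  ·
  (2,5): δ = 9.24°  ✓
  (2,6): δ = 48.00°  ·
  (2,7): δ = 80.94°  ·
  (3,4): δ = 116.43°  ·
  (3,5): δ = 29.48°  ✓
  (3,6): δ = 9.27°  ✓
  (3,7): δ = 42.21°  ·
  (4,5): δ = 93.05°  ·
  (4,6): δ = 54.30°  ·
  (4,7): δ = 21.36°  ✓
  (5,6): δ = 141.24°  ·
  (5,7): δ = 108.31°  ·
  (6,7): δ = 147.06°  ·
antipodal pairs: 6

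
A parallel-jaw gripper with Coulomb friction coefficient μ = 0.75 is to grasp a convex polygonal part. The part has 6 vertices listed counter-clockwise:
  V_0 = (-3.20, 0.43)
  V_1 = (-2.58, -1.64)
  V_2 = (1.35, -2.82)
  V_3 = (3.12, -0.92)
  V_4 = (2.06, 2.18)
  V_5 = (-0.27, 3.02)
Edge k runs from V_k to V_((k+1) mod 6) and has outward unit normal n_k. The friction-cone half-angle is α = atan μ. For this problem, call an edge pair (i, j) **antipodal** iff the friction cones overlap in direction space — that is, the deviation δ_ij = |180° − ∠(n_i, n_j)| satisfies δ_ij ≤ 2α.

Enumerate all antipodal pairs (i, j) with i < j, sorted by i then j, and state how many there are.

α = atan 0.75 = 36.87°;  2α = 73.74°
n_0 = (-0.9580, -0.2869)
n_1 = (-0.2876, -0.9578)
n_2 = (+0.7317, -0.6816)
n_3 = (+0.9462, +0.3235)
n_4 = (+0.3391, +0.9407)
n_5 = (-0.6623, +0.7492)
  (0,1): δ = 123.39°  ·
  (0,2): δ = 59.65°  ✓
  (0,3): δ = 2.20°  ✓
  (0,4): δ = 53.50°  ✓
  (0,5): δ = 114.80°  ·
  (1,2): δ = 116.26°  ·
  (1,3): δ = 54.41°  ✓
  (1,4): δ = 3.11°  ✓
  (1,5): δ = 58.19°  ✓
  (2,3): δ = 118.15°  ·
  (2,4): δ = 66.85°  ✓
  (2,5): δ = 5.55°  ✓
  (3,4): δ = 128.70°  ·
  (3,5): δ = 67.40°  ✓
  (4,5): δ = 118.70°  ·
antipodal pairs: 9

count = 9; pairs: (0,2), (0,3), (0,4), (1,3), (1,4), (1,5), (2,4), (2,5), (3,5)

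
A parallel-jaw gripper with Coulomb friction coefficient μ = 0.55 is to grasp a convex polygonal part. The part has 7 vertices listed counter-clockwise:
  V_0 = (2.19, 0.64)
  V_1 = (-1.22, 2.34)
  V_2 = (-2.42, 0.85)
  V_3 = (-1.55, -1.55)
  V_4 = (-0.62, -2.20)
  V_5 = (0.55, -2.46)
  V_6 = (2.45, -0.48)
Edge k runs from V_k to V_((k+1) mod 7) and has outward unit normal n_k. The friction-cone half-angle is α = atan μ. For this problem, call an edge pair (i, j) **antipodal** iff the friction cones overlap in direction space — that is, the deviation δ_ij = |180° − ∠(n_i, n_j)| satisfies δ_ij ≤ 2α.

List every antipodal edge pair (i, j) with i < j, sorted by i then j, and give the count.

α = atan 0.55 = 28.81°;  2α = 57.62°
n_0 = (+0.4462, +0.8950)
n_1 = (-0.7788, +0.6272)
n_2 = (-0.9401, -0.3408)
n_3 = (-0.5729, -0.8196)
n_4 = (-0.2169, -0.9762)
n_5 = (+0.7215, -0.6924)
n_6 = (+0.9741, +0.2261)
  (0,1): δ = 102.35°  ·
  (0,2): δ = 43.58°  ✓
  (0,3): δ = 8.45°  ✓
  (0,4): δ = 13.97°  ✓
  (0,5): δ = 72.68°  ·
  (0,6): δ = 129.57°  ·
  (1,2): δ = 121.23°  ·
  (1,3): δ = 86.10°  ·
  (1,4): δ = 63.68°  ·
  (1,5): δ = 4.97°  ✓
  (1,6): δ = 51.92°  ✓
  (2,3): δ = 144.88°  ·
  (2,4): δ = 122.45°  ·
  (2,5): δ = 63.74°  ·
  (2,6): δ = 6.86°  ✓
  (3,4): δ = 157.58°  ·
  (3,5): δ = 98.87°  ·
  (3,6): δ = 41.98°  ✓
  (4,5): δ = 121.29°  ·
  (4,6): δ = 64.40°  ·
  (5,6): δ = 123.11°  ·
antipodal pairs: 7

count = 7; pairs: (0,2), (0,3), (0,4), (1,5), (1,6), (2,6), (3,6)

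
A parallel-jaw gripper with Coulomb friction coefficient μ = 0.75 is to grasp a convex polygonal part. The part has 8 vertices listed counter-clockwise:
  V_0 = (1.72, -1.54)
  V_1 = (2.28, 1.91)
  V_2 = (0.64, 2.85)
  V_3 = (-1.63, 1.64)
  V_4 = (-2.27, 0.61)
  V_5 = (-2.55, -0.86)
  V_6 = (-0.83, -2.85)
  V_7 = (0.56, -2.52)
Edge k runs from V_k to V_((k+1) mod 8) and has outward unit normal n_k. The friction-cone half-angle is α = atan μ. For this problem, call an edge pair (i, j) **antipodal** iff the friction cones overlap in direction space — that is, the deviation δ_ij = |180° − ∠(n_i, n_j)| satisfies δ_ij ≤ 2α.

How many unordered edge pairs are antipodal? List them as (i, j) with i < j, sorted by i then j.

count = 14; pairs: (0,2), (0,3), (0,4), (0,5), (1,4), (1,5), (1,6), (1,7), (2,6), (2,7), (3,6), (3,7), (4,6), (4,7)

α = atan 0.75 = 36.87°;  2α = 73.74°
n_0 = (+0.9871, -0.1602)
n_1 = (+0.4973, +0.8676)
n_2 = (-0.4704, +0.8825)
n_3 = (-0.8494, +0.5278)
n_4 = (-0.9823, +0.1871)
n_5 = (-0.7566, -0.6539)
n_6 = (+0.2310, -0.9730)
n_7 = (+0.6454, -0.7639)
  (0,1): δ = 110.60°  ·
  (0,2): δ = 52.72°  ✓
  (0,3): δ = 22.64°  ✓
  (0,4): δ = 1.56°  ✓
  (0,5): δ = 50.06°  ✓
  (0,6): δ = 112.58°  ·
  (0,7): δ = 139.41°  ·
  (1,2): δ = 122.12°  ·
  (1,3): δ = 92.04°  ·
  (1,4): δ = 70.96°  ✓
  (1,5): δ = 19.34°  ✓
  (1,6): δ = 43.18°  ✓
  (1,7): δ = 70.01°  ✓
  (2,3): δ = 149.91°  ·
  (2,4): δ = 128.84°  ·
  (2,5): δ = 77.22°  ·
  (2,6): δ = 14.70°  ✓
  (2,7): δ = 12.13°  ✓
  (3,4): δ = 158.93°  ·
  (3,5): δ = 107.31°  ·
  (3,6): δ = 44.79°  ✓
  (3,7): δ = 17.95°  ✓
  (4,5): δ = 128.38°  ·
  (4,6): δ = 65.86°  ✓
  (4,7): δ = 39.02°  ✓
  (5,6): δ = 117.48°  ·
  (5,7): δ = 90.65°  ·
  (6,7): δ = 153.16°  ·
antipodal pairs: 14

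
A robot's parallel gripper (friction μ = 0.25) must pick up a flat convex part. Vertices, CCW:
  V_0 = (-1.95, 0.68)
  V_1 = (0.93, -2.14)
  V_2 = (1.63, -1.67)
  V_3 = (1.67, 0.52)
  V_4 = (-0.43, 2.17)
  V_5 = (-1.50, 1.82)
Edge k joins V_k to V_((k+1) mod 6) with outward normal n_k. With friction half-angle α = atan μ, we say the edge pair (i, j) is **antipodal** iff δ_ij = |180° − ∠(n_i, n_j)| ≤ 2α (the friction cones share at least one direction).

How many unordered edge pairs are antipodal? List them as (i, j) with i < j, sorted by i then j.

count = 3; pairs: (0,3), (1,4), (2,5)

α = atan 0.25 = 14.04°;  2α = 28.07°
n_0 = (-0.6996, -0.7145)
n_1 = (+0.5574, -0.8302)
n_2 = (+0.9998, -0.0183)
n_3 = (+0.6178, +0.7863)
n_4 = (-0.3109, +0.9504)
n_5 = (-0.9302, +0.3672)
  (0,1): δ = 101.72°  ·
  (0,2): δ = 46.65°  ·
  (0,3): δ = 6.24°  ✓
  (0,4): δ = 62.51°  ·
  (0,5): δ = 112.86°  ·
  (1,2): δ = 124.92°  ·
  (1,3): δ = 72.04°  ·
  (1,4): δ = 15.77°  ✓
  (1,5): δ = 34.58°  ·
  (2,3): δ = 127.11°  ·
  (2,4): δ = 70.84°  ·
  (2,5): δ = 20.49°  ✓
  (3,4): δ = 123.73°  ·
  (3,5): δ = 73.38°  ·
  (4,5): δ = 129.65°  ·
antipodal pairs: 3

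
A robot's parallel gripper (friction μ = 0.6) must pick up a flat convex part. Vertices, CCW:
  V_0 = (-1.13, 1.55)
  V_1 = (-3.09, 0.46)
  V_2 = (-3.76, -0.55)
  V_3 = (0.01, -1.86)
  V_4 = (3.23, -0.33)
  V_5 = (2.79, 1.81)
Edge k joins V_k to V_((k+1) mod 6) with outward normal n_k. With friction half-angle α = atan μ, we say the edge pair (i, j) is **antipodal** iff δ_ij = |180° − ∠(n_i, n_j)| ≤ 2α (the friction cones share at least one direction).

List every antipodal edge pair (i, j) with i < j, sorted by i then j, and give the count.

α = atan 0.6 = 30.96°;  2α = 61.93°
n_0 = (-0.4860, +0.8739)
n_1 = (-0.8333, +0.5528)
n_2 = (-0.3282, -0.9446)
n_3 = (+0.4292, -0.9032)
n_4 = (+0.9795, +0.2014)
n_5 = (-0.0662, +0.9978)
  (0,1): δ = 152.64°  ·
  (0,2): δ = 48.24°  ✓
  (0,3): δ = 3.66°  ✓
  (0,4): δ = 72.54°  ·
  (0,5): δ = 154.72°  ·
  (1,2): δ = 75.60°  ·
  (1,3): δ = 31.03°  ✓
  (1,4): δ = 45.18°  ✓
  (1,5): δ = 127.35°  ·
  (2,3): δ = 135.42°  ·
  (2,4): δ = 59.22°  ✓
  (2,5): δ = 22.96°  ✓
  (3,4): δ = 103.80°  ·
  (3,5): δ = 21.62°  ✓
  (4,5): δ = 97.82°  ·
antipodal pairs: 7

count = 7; pairs: (0,2), (0,3), (1,3), (1,4), (2,4), (2,5), (3,5)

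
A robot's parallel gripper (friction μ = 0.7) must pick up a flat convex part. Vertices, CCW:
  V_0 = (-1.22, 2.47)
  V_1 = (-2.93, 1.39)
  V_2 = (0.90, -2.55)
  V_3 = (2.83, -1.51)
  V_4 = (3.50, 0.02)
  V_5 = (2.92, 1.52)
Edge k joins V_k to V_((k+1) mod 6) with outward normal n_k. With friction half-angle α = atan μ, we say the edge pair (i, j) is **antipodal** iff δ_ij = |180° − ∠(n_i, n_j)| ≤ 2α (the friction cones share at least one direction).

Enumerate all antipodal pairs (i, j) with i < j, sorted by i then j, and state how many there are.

count = 6; pairs: (0,2), (0,3), (1,3), (1,4), (1,5), (2,5)

α = atan 0.7 = 34.99°;  2α = 69.98°
n_0 = (-0.5340, +0.8455)
n_1 = (-0.7170, -0.6970)
n_2 = (+0.4744, -0.8803)
n_3 = (+0.9160, -0.4011)
n_4 = (+0.9327, +0.3606)
n_5 = (+0.2237, +0.9747)
  (0,1): δ = 78.09°  ·
  (0,2): δ = 3.96°  ✓
  (0,3): δ = 34.08°  ✓
  (0,4): δ = 78.86°  ·
  (0,5): δ = 134.80°  ·
  (1,2): δ = 105.87°  ·
  (1,3): δ = 67.84°  ✓
  (1,4): δ = 23.05°  ✓
  (1,5): δ = 32.89°  ✓
  (2,3): δ = 141.97°  ·
  (2,4): δ = 97.18°  ·
  (2,5): δ = 41.24°  ✓
  (3,4): δ = 135.21°  ·
  (3,5): δ = 79.27°  ·
  (4,5): δ = 124.06°  ·
antipodal pairs: 6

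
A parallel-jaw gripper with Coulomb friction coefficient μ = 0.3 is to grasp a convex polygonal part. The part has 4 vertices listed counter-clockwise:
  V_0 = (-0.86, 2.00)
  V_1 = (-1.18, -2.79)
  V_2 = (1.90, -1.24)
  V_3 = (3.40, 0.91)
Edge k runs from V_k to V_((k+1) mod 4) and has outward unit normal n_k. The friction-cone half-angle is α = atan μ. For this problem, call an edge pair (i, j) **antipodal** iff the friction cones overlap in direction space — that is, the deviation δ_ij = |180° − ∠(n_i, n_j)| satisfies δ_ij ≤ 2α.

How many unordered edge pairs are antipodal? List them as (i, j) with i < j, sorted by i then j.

count = 1; pairs: (0,2)

α = atan 0.3 = 16.70°;  2α = 33.40°
n_0 = (-0.9978, +0.0667)
n_1 = (+0.4495, -0.8933)
n_2 = (+0.8201, -0.5722)
n_3 = (+0.2479, +0.9688)
  (0,1): δ = 59.46°  ·
  (0,2): δ = 31.08°  ✓
  (0,3): δ = 79.47°  ·
  (1,2): δ = 151.62°  ·
  (1,3): δ = 41.07°  ·
  (2,3): δ = 69.45°  ·
antipodal pairs: 1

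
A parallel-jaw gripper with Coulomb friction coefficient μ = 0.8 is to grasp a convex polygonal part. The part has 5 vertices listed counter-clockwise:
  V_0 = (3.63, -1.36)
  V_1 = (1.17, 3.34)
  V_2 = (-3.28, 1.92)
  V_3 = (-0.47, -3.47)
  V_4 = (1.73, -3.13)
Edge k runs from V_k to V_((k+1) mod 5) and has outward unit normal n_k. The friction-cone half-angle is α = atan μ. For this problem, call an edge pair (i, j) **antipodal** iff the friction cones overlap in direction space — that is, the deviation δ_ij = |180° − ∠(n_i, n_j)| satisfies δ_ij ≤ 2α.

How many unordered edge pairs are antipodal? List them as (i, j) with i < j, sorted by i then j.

count = 5; pairs: (0,2), (0,3), (1,3), (1,4), (2,4)

α = atan 0.8 = 38.66°;  2α = 77.32°
n_0 = (+0.8860, +0.4637)
n_1 = (-0.3040, +0.9527)
n_2 = (-0.8867, -0.4623)
n_3 = (+0.1527, -0.9883)
n_4 = (+0.6816, -0.7317)
  (0,1): δ = 99.93°  ·
  (0,2): δ = 0.09°  ✓
  (0,3): δ = 71.16°  ✓
  (0,4): δ = 105.34°  ·
  (1,2): δ = 80.16°  ·
  (1,3): δ = 8.91°  ✓
  (1,4): δ = 25.27°  ✓
  (2,3): δ = 108.75°  ·
  (2,4): δ = 74.56°  ✓
  (3,4): δ = 145.81°  ·
antipodal pairs: 5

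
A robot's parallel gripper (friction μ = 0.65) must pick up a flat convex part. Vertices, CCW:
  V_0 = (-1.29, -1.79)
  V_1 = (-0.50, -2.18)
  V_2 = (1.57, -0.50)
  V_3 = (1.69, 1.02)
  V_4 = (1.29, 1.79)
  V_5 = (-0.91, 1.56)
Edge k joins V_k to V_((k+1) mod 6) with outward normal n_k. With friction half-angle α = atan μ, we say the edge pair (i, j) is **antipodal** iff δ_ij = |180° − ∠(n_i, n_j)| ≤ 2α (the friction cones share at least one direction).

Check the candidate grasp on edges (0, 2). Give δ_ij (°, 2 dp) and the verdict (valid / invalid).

δ = 68.24°, invalid

α = atan 0.65 = 33.02°;  2α = 66.05°
edge 0: e_0 = (+0.79, -0.39);  n_0 = (-0.4427, -0.8967)
edge 2: e_2 = (+0.12, +1.52);  n_2 = (+0.9969, -0.0787)
∠(n_0, n_2) = 111.76°
δ = |180° − 111.76°| = 68.24°
68.24° > 2α = 66.05°  →  invalid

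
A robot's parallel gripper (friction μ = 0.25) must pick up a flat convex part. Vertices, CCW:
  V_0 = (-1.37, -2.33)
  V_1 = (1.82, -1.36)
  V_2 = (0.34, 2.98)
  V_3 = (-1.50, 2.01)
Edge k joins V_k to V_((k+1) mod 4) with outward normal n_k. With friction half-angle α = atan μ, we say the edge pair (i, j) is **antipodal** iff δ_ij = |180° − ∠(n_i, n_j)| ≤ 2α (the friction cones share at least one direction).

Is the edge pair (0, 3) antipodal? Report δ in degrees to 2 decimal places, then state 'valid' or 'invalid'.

α = atan 0.25 = 14.04°;  2α = 28.07°
edge 0: e_0 = (+3.19, +0.97);  n_0 = (+0.2909, -0.9567)
edge 3: e_3 = (+0.13, -4.34);  n_3 = (-0.9996, -0.0299)
∠(n_0, n_3) = 105.20°
δ = |180° − 105.20°| = 74.80°
74.80° > 2α = 28.07°  →  invalid

δ = 74.80°, invalid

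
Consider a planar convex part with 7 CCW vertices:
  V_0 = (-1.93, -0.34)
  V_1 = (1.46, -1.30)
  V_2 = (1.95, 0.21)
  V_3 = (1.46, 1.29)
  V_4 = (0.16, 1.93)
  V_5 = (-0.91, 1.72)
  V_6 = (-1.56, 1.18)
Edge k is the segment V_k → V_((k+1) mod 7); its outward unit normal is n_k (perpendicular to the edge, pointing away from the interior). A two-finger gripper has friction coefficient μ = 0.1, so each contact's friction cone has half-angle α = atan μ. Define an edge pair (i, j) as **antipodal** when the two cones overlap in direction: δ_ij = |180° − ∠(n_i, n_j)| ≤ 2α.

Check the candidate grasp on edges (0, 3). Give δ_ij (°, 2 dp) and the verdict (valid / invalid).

δ = 10.40°, valid

α = atan 0.1 = 5.71°;  2α = 11.42°
edge 0: e_0 = (+3.39, -0.96);  n_0 = (-0.2725, -0.9622)
edge 3: e_3 = (-1.30, +0.64);  n_3 = (+0.4417, +0.8972)
∠(n_0, n_3) = 169.60°
δ = |180° − 169.60°| = 10.40°
10.40° ≤ 2α = 11.42°  →  valid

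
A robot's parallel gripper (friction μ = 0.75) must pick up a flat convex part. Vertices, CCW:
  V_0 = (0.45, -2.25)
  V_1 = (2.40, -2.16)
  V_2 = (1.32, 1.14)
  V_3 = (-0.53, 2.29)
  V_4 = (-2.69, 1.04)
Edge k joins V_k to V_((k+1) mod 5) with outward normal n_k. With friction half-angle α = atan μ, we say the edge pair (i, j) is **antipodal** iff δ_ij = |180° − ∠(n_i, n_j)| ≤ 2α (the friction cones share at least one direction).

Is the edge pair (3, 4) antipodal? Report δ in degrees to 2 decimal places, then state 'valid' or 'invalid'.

α = atan 0.75 = 36.87°;  2α = 73.74°
edge 3: e_3 = (-2.16, -1.25);  n_3 = (-0.5009, +0.8655)
edge 4: e_4 = (+3.14, -3.29);  n_4 = (-0.7234, -0.6904)
∠(n_3, n_4) = 103.61°
δ = |180° − 103.61°| = 76.39°
76.39° > 2α = 73.74°  →  invalid

δ = 76.39°, invalid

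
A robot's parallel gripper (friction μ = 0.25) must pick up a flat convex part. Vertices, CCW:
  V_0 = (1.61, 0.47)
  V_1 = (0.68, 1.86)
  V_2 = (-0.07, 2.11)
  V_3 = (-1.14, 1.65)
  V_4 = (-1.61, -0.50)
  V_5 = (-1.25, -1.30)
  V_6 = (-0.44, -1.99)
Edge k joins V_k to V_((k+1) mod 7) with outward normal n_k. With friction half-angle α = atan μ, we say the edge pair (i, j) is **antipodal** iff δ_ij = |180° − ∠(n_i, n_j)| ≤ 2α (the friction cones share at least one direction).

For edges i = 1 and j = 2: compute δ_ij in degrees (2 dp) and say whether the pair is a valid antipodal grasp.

α = atan 0.25 = 14.04°;  2α = 28.07°
edge 1: e_1 = (-0.75, +0.25);  n_1 = (+0.3162, +0.9487)
edge 2: e_2 = (-1.07, -0.46);  n_2 = (-0.3950, +0.9187)
∠(n_1, n_2) = 41.70°
δ = |180° − 41.70°| = 138.30°
138.30° > 2α = 28.07°  →  invalid

δ = 138.30°, invalid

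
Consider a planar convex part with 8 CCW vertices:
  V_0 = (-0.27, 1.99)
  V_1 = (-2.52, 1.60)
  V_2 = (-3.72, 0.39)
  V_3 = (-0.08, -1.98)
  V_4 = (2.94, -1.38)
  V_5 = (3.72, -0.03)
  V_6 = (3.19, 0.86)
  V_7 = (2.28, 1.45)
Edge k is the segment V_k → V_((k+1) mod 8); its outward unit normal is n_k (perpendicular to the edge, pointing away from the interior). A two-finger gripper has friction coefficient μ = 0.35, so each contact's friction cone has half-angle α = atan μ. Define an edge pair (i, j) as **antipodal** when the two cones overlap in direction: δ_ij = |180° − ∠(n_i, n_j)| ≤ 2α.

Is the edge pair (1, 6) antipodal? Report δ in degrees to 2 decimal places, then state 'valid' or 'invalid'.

α = atan 0.35 = 19.29°;  2α = 38.58°
edge 1: e_1 = (-1.20, -1.21);  n_1 = (-0.7100, +0.7042)
edge 6: e_6 = (-0.91, +0.59);  n_6 = (+0.5440, +0.8391)
∠(n_1, n_6) = 78.20°
δ = |180° − 78.20°| = 101.80°
101.80° > 2α = 38.58°  →  invalid

δ = 101.80°, invalid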